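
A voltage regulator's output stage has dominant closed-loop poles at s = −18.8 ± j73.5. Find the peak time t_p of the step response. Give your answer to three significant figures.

t_p = π/ω_d with ω_d = 73.5 (the imaginary part), so t_p = 0.0427 s.

t_p ≈ 0.0427 s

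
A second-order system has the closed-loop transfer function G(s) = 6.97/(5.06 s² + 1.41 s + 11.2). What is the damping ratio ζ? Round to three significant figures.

ζ ≈ 0.0936

Dividing through by 5.06: denominator becomes s² + 0.2787 s + 2.213.
So ω_n = √2.213 = 1.49 rad/s and ζ = 0.2787/(2·1.49) = 0.0936.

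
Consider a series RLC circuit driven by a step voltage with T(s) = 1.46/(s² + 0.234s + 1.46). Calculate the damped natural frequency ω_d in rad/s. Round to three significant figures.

ω_n = √1.46 = 1.21 rad/s; ζ = 0.234/(2·1.21) = 0.0968.
ω_d = 1.21·√(1 − 0.0968²) = 1.20 rad/s.

ω_d ≈ 1.20 rad/s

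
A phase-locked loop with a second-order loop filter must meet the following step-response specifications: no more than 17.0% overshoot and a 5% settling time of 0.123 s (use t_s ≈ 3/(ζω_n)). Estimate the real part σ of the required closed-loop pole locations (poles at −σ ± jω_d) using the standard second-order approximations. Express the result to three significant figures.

σ ≈ 24.4

The settling-time spec alone fixes σ = ζω_n = 3/t_s = 3/0.123 = 24.4.
(Overshoot then fixes ζ = 0.491 and hence ω_d = σ·√(1−ζ²)/ζ = 43.2 rad/s.)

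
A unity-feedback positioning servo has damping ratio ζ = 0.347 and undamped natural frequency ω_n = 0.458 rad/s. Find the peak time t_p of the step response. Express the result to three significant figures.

t_p ≈ 7.31 s

The damped frequency is ω_d = ω_n√(1−ζ²) = 0.458·√(1−0.120) = 0.430 rad/s.
Peak time t_p = π/ω_d = π/0.430 = 7.31 s.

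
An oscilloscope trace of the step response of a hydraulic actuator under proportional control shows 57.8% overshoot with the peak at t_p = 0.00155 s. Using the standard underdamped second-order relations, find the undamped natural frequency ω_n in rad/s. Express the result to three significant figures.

From the overshoot, ζ = −ln(OS)/√(π²+ln²(OS)) = 0.172.
t_p = π/ω_d ⇒ ω_d = 2030 rad/s; then ω_n = ω_d/√(1−ζ²) = 2060 rad/s.

ω_n ≈ 2060 rad/s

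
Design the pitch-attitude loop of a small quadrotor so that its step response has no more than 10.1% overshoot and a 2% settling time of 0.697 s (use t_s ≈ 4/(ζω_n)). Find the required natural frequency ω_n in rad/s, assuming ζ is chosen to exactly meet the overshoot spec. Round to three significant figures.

From %OS = 100·exp(−πζ/√(1−ζ²)), invert to get ζ = −ln(OS)/√(π² + ln²(OS)) with OS = 0.101.
−ln 0.101 = 2.293, so ζ = 2.293/√(π² + 5.256) = 0.589.
Then ω_n = 4/(ζ t_s) = 4/(0.589 × 0.697) = 9.74 rad/s.

ω_n ≈ 9.74 rad/s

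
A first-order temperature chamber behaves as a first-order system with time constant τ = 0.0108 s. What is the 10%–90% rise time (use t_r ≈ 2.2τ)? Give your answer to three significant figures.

t_r ≈ 0.0238 s

t_r ≈ 2.2τ = 0.0238 s.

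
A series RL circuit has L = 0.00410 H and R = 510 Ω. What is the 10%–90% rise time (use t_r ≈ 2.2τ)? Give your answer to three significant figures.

τ = L/R = 0.00410/510 = 0.00000804 s.
t_r ≈ 2.2τ = 0.0000177 s.

t_r ≈ 0.0000177 s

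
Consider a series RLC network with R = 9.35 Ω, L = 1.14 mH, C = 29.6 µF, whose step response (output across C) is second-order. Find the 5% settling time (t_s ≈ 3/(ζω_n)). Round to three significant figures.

t_s ≈ 0.000732 s

For a series RLC circuit (capacitor voltage as output), ω_n = 1/√(LC) = 1/√(1.14 mH · 29.6 µF) = 5440 rad/s.
ζ = (R/2)·√(C/L) = (9.35/2)·√(29.6 µF/1.14 mH) = 0.753.
t_s ≈ 3/(ζω_n) = 0.000732 s.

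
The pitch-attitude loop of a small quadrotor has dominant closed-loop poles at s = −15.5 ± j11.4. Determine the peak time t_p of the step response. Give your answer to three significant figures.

t_p = π/ω_d with ω_d = 11.4 (the imaginary part), so t_p = 0.276 s.

t_p ≈ 0.276 s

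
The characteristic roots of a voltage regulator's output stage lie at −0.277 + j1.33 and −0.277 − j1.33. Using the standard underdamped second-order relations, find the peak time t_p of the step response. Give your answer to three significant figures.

t_p = π/ω_d with ω_d = 1.33 (the imaginary part), so t_p = 2.36 s.

t_p ≈ 2.36 s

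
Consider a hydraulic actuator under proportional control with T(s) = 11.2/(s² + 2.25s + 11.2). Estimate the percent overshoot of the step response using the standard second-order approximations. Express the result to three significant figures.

%OS ≈ 32.6%

ω_n = √11.2 = 3.35 rad/s; ζ = 2.25/(2·3.35) = 0.336.
%OS = 100·exp(−πζ/√(1−ζ²)) = 32.6%.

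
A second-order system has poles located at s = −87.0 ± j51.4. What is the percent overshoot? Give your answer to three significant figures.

With σ = 87.0, ω_d = 51.4: ω_n = √(σ²+ω_d²) = 101 rad/s, ζ = σ/ω_n = 0.861.
%OS = 100·exp(−πζ/√(1−ζ²)) = 0.491%.

%OS ≈ 0.491%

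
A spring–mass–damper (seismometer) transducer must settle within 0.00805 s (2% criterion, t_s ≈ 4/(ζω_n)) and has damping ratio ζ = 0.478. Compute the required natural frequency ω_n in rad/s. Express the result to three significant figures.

Rearranging t_s ≈ 4/(ζω_n) gives ω_n = 4/(ζ·t_s) = 4/(0.478 × 0.00805) = 1040 rad/s.

ω_n ≈ 1040 rad/s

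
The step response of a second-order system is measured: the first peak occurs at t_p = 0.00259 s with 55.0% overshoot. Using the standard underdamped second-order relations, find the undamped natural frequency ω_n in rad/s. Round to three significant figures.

ω_n ≈ 1230 rad/s

From the overshoot, ζ = −ln(OS)/√(π²+ln²(OS)) = 0.187.
From t_p = π/ω_d, ω_d = π/0.00259 = 1210 rad/s, so ω_n = ω_d/√(1−ζ²) = 1230 rad/s.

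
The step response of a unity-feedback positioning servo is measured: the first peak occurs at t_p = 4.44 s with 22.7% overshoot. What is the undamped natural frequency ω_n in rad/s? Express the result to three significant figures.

From the overshoot, ζ = −ln(OS)/√(π²+ln²(OS)) = 0.427.
From t_p = π/ω_d, ω_d = π/4.44 = 0.708 rad/s, so ω_n = ω_d/√(1−ζ²) = 0.782 rad/s.

ω_n ≈ 0.782 rad/s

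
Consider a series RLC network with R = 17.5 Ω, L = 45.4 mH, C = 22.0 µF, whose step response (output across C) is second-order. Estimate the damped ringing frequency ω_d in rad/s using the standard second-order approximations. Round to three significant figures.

For a series RLC circuit (capacitor voltage as output), ω_n = 1/√(LC) = 1/√(45.4 mH · 22.0 µF) = 1000 rad/s.
ζ = (R/2)·√(C/L) = (17.5/2)·√(22.0 µF/45.4 mH) = 0.193.
ω_d = 1000·√(1 − 0.193²) = 982 rad/s.

ω_d ≈ 982 rad/s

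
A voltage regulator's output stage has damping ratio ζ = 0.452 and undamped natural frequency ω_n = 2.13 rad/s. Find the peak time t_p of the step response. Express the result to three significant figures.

The damped frequency is ω_d = ω_n√(1−ζ²) = 2.13·√(1−0.204) = 1.90 rad/s.
Peak time t_p = π/ω_d = π/1.90 = 1.65 s.

t_p ≈ 1.65 s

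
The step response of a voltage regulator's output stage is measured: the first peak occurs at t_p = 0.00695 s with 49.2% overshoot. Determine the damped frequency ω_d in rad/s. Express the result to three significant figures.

t_p = π/ω_d, so ω_d = π/0.00695 = 452 rad/s.

ω_d ≈ 452 rad/s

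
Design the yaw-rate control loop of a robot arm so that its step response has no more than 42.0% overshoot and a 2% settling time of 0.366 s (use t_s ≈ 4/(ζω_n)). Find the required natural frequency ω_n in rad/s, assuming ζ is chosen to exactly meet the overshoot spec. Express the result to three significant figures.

From %OS = 100·exp(−πζ/√(1−ζ²)), invert to get ζ = −ln(OS)/√(π² + ln²(OS)) with OS = 0.420.
−ln 0.420 = 0.8675, so ζ = 0.8675/√(π² + 0.7526) = 0.266.
From t_s ≈ 4/(ζω_n): ω_n = 4/(ζ·t_s) = 4/(0.266·0.366) = 41.1 rad/s.

ω_n ≈ 41.1 rad/s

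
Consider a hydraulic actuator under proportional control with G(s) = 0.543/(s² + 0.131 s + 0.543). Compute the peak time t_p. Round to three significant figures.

Comparing the denominator to s² + 2ζω_n s + ω_n²: ω_n = √0.543 = 0.737 rad/s, and 2ζω_n = 0.131 so ζ = 0.131/(2·0.737) = 0.0889.
ω_d = ω_n√(1−ζ²) = 0.734 rad/s. Then t_p = π/ω_d = 4.28 s.

t_p ≈ 4.28 s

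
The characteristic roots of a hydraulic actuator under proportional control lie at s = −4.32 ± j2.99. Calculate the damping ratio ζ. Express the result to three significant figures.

ζ ≈ 0.822

|pole| = ω_n = √(4.32² + 2.99²) = 5.25 rad/s; ζ = cos θ = σ/ω_n = 0.822.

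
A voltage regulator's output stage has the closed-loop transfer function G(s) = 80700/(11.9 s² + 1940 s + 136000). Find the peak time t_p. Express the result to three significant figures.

Dividing through by 11.9: denominator becomes s² + 163.0 s + 11430.
So ω_n = √11430 = 107 rad/s and ζ = 163.0/(2·107) = 0.762.
The damped frequency ω_d = ω_n√(1−ζ²) = 69.2 rad/s. t_p = π/ω_d = 0.0454 s.

t_p ≈ 0.0454 s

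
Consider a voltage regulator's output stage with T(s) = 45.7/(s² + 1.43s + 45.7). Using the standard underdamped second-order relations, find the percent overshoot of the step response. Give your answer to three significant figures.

%OS ≈ 71.6%

Comparing the denominator to s² + 2ζω_n s + ω_n²: ω_n = √45.7 = 6.76 rad/s, and 2ζω_n = 1.43 so ζ = 1.43/(2·6.76) = 0.106.
Overshoot: exp(−π·0.106/√(1−0.106²)) = 0.716, i.e. 71.6%.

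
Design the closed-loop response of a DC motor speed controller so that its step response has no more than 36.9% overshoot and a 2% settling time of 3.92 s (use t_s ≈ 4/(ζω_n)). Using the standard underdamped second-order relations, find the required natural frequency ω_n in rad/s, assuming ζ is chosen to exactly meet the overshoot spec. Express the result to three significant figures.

ω_n ≈ 3.37 rad/s

Inverting the overshoot relation: ζ = |ln 0.369|/√(π² + ln²0.369) = 0.302.
Then ω_n = 4/(ζ t_s) = 4/(0.302 × 3.92) = 3.37 rad/s.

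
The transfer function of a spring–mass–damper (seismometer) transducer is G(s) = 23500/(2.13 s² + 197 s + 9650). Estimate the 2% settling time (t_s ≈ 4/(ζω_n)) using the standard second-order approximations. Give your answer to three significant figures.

t_s ≈ 0.0865 s

Dividing through by 2.13: denominator becomes s² + 92.49 s + 4531.
So ω_n = √4531 = 67.3 rad/s and ζ = 92.49/(2·67.3) = 0.687.
t_s ≈ 4/(ζω_n) = 0.0865 s.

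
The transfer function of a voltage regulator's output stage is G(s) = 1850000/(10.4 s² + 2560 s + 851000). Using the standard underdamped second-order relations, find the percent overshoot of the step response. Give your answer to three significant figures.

%OS ≈ 22.4%

Dividing through by 10.4: denominator becomes s² + 246.2 s + 81830.
So ω_n = √81830 = 286 rad/s and ζ = 246.2/(2·286) = 0.430.
%OS = 100 e^{−πζ/√(1−ζ²)} with ζ = 0.430 gives 22.4%.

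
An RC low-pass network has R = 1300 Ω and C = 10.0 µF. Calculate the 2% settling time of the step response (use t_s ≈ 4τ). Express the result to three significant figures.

t_s ≈ 0.0520 s

τ = RC = 1300 × 10.0 µF = 0.0130 s.
t_s ≈ 4τ = 0.0520 s.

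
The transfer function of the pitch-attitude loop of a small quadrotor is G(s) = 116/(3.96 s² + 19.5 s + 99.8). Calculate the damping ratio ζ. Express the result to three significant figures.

Dividing through by 3.96: denominator becomes s² + 4.924 s + 25.20.
So ω_n = √25.20 = 5.02 rad/s and ζ = 4.924/(2·5.02) = 0.490.

ζ ≈ 0.490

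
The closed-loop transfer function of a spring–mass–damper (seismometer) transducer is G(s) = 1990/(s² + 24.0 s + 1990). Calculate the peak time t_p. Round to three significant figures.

ω_n = √1990 = 44.6 rad/s; ζ = 24.0/(2·44.6) = 0.269.
ω_d = 44.6·√(1 − 0.269²) = 43.0 rad/s. Then t_p = π/ω_d = 0.0731 s.

t_p ≈ 0.0731 s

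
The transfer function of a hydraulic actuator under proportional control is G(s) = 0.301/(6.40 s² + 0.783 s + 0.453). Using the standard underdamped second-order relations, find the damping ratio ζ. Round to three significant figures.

Dividing through by 6.40: denominator becomes s² + 0.1223 s + 0.07078.
So ω_n = √0.07078 = 0.266 rad/s and ζ = 0.1223/(2·0.266) = 0.230.

ζ ≈ 0.230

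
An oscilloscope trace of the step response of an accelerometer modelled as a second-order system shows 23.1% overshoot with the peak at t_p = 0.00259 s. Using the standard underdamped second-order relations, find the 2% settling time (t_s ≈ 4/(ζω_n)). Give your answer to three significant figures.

The overshoot fixes ζ = −ln(OS)/√(π²+ln²(OS)) = 0.423.
t_p = π/ω_d ⇒ ω_d = 1210 rad/s; then ω_n = ω_d/√(1−ζ²) = 1340 rad/s.
t_s ≈ 4/(ζω_n) = 4/(0.423·1340) = 0.00707 s.

t_s ≈ 0.00707 s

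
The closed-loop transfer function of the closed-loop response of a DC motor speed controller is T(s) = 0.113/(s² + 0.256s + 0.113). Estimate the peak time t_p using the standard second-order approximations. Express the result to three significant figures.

ω_n = √0.113 = 0.336 rad/s; ζ = 0.256/(2·0.336) = 0.381.
The damped frequency ω_d = ω_n√(1−ζ²) = 0.311 rad/s. Then t_p = π/ω_d = 10.1 s.

t_p ≈ 10.1 s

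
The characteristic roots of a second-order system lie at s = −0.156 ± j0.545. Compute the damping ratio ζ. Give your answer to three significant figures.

|pole| = ω_n = √(0.156² + 0.545²) = 0.567 rad/s; ζ = cos θ = σ/ω_n = 0.275.

ζ ≈ 0.275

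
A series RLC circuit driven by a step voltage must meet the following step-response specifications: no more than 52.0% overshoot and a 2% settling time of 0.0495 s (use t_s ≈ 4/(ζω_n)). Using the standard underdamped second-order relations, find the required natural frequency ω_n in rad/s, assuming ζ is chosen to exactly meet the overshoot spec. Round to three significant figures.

ω_n ≈ 397 rad/s

ζ = −ln(OS)/√(π² + (ln OS)²). With OS = 0.520, ln OS = −0.6539 and ζ = 0.6539/3.209 = 0.204.
From t_s ≈ 4/(ζω_n): ω_n = 4/(ζ·t_s) = 4/(0.204·0.0495) = 397 rad/s.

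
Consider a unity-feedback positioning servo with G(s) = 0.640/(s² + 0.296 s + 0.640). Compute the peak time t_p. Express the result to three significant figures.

Matching coefficients with s² + 2ζω_n s + ω_n² gives ω_n² = 0.640 ⇒ ω_n = 0.800 rad/s, and ζ = 0.296/(2ω_n) = 0.185.
ω_d = ω_n√(1−ζ²) = 0.786 rad/s. Then t_p = π/ω_d = 4.00 s.

t_p ≈ 4.00 s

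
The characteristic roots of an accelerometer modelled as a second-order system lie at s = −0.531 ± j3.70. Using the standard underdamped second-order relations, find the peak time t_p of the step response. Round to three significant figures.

t_p = π/ω_d with ω_d = 3.70 (the imaginary part), so t_p = 0.849 s.

t_p ≈ 0.849 s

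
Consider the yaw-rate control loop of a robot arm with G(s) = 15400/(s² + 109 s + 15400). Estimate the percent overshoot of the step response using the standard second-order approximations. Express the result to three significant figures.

Matching coefficients with s² + 2ζω_n s + ω_n² gives ω_n² = 15400 ⇒ ω_n = 124 rad/s, and ζ = 109/(2ω_n) = 0.439.
Overshoot: exp(−π·0.439/√(1−0.439²)) = 0.215, i.e. 21.5%.

%OS ≈ 21.5%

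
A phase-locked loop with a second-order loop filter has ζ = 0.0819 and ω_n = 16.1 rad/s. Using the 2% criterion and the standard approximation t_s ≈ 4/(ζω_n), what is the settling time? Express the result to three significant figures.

t_s ≈ 3.03 s

t_s ≈ 4/(ζω_n) = 4/(0.0819 × 16.1) = 3.03 s.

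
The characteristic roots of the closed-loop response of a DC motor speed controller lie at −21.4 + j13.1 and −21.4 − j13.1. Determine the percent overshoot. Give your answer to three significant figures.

|pole| = ω_n = √(21.4² + 13.1²) = 25.1 rad/s; ζ = cos θ = σ/ω_n = 0.853.
Overshoot: exp(−π·0.853/√(1−0.853²)) = 0.00590, i.e. 0.590%.

%OS ≈ 0.590%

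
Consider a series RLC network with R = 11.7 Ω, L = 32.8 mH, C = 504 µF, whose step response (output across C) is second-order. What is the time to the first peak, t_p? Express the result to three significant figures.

For a series RLC circuit (capacitor voltage as output), ω_n = 1/√(LC) = 1/√(32.8 mH · 504 µF) = 246 rad/s.
ζ = (R/2)·√(C/L) = (11.7/2)·√(504 µF/32.8 mH) = 0.725.
ω_d = ω_n√(1−ζ²) = 169 rad/s. t_p = π/ω_d = 0.0186 s.

t_p ≈ 0.0186 s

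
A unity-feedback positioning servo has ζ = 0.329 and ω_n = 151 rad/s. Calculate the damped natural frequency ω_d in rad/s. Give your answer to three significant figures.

ω_d ≈ 143 rad/s

ω_d = ω_n√(1−ζ²) = 151·√0.892 = 143 rad/s.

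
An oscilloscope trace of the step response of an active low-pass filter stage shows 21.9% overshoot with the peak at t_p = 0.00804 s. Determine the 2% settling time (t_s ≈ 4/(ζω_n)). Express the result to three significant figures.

t_s ≈ 0.0212 s

From the overshoot, ζ = −ln(OS)/√(π²+ln²(OS)) = 0.435.
From t_p = π/ω_d, ω_d = π/0.00804 = 391 rad/s, so ω_n = ω_d/√(1−ζ²) = 434 rad/s.
t_s ≈ 4/(ζω_n) = 4/(0.435·434) = 0.0212 s.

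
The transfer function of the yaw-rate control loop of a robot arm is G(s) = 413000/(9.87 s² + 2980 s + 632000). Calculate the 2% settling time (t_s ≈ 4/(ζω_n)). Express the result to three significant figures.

Dividing through by 9.87: denominator becomes s² + 301.9 s + 64030.
So ω_n = √64030 = 253 rad/s and ζ = 301.9/(2·253) = 0.597.
t_s ≈ 4/(ζω_n) = 0.0265 s.

t_s ≈ 0.0265 s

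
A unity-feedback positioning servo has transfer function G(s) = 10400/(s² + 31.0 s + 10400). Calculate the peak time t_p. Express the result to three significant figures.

t_p ≈ 0.0312 s

ω_n = √10400 = 102 rad/s; ζ = 31.0/(2·102) = 0.152.
The damped frequency ω_d = ω_n√(1−ζ²) = 101 rad/s. Then t_p = π/ω_d = 0.0312 s.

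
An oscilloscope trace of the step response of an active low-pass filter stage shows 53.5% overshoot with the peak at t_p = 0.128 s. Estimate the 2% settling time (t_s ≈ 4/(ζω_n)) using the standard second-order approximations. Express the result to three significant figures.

t_s ≈ 0.819 s

The overshoot fixes ζ = −ln(OS)/√(π²+ln²(OS)) = 0.195.
From t_p = π/ω_d, ω_d = π/0.128 = 24.5 rad/s, so ω_n = ω_d/√(1−ζ²) = 25.0 rad/s.
t_s ≈ 4/(ζω_n) = 4/(0.195·25.0) = 0.819 s.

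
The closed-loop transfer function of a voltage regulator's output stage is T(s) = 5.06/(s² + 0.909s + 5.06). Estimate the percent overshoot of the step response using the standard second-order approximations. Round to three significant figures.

%OS ≈ 52.3%

Matching coefficients with s² + 2ζω_n s + ω_n² gives ω_n² = 5.06 ⇒ ω_n = 2.25 rad/s, and ζ = 0.909/(2ω_n) = 0.202.
Overshoot: exp(−π·0.202/√(1−0.202²)) = 0.523, i.e. 52.3%.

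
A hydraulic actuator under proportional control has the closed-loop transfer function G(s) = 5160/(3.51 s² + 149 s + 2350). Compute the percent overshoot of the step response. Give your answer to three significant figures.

Dividing through by 3.51: denominator becomes s² + 42.45 s + 669.5.
So ω_n = √669.5 = 25.9 rad/s and ζ = 42.45/(2·25.9) = 0.820.
%OS = 100 e^{−πζ/√(1−ζ²)} with ζ = 0.820 gives 1.10%.

%OS ≈ 1.10%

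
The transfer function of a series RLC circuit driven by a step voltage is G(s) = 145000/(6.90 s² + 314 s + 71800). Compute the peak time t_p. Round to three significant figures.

t_p ≈ 0.0316 s

Dividing through by 6.90: denominator becomes s² + 45.51 s + 10410.
So ω_n = √10410 = 102 rad/s and ζ = 45.51/(2·102) = 0.223.
ω_d = ω_n√(1−ζ²) = 99.4 rad/s. t_p = π/ω_d = 0.0316 s.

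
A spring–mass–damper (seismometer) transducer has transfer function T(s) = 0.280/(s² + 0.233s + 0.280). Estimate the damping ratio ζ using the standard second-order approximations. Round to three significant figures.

ζ ≈ 0.220

ω_n = √0.280 = 0.529 rad/s; ζ = 0.233/(2·0.529) = 0.220.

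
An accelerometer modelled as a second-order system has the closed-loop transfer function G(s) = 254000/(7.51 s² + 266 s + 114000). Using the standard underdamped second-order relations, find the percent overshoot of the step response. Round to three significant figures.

%OS ≈ 63.4%

Dividing through by 7.51: denominator becomes s² + 35.42 s + 15180.
So ω_n = √15180 = 123 rad/s and ζ = 35.42/(2·123) = 0.144.
%OS = 100 e^{−πζ/√(1−ζ²)} with ζ = 0.144 gives 63.4%.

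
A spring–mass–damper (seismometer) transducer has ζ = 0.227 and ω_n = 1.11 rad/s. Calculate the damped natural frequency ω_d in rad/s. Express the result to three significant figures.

ω_d ≈ 1.08 rad/s

ω_d = ω_n√(1−ζ²) = 1.11·√0.948 = 1.08 rad/s.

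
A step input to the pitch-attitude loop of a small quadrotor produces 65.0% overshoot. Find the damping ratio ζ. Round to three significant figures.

ζ ≈ 0.136

Inverting the overshoot relation: ζ = |ln 0.650|/√(π² + ln²0.650) = 0.136.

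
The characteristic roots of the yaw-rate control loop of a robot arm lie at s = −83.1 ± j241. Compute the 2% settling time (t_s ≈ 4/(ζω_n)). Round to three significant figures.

For poles at −σ ± jω_d, ζω_n = σ = 83.1, so t_s ≈ 4/σ = 0.0481 s.

t_s ≈ 0.0481 s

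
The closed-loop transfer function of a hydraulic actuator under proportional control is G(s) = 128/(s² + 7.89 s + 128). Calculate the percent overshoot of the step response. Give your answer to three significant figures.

%OS ≈ 31.1%

ω_n = √128 = 11.3 rad/s; ζ = 7.89/(2·11.3) = 0.349.
%OS = 100·exp(−πζ/√(1−ζ²)) = 31.1%.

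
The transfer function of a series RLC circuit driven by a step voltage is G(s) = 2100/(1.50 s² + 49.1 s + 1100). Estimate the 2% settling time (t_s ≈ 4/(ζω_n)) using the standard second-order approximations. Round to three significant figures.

Dividing through by 1.50: denominator becomes s² + 32.73 s + 733.3.
So ω_n = √733.3 = 27.1 rad/s and ζ = 32.73/(2·27.1) = 0.604.
t_s ≈ 4/(ζω_n) = 0.244 s.

t_s ≈ 0.244 s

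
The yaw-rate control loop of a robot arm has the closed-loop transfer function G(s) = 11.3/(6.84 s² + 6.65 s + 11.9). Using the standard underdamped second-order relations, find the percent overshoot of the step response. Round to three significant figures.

Dividing through by 6.84: denominator becomes s² + 0.9722 s + 1.740.
So ω_n = √1.740 = 1.32 rad/s and ζ = 0.9722/(2·1.32) = 0.369.
%OS = 100 e^{−πζ/√(1−ζ²)} with ζ = 0.369 gives 28.8%.

%OS ≈ 28.8%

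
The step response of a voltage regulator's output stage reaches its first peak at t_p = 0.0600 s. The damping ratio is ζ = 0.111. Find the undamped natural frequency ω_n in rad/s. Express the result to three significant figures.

ω_n ≈ 52.7 rad/s

Peak time t_p = π/ω_d, so ω_d = π/t_p = π/0.0600 = 52.4 rad/s.
ω_n = ω_d/√(1−ζ²) = 52.4/√0.988 = 52.7 rad/s.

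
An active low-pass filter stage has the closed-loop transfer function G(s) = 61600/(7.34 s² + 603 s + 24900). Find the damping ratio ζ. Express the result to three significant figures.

ζ ≈ 0.705

Dividing through by 7.34: denominator becomes s² + 82.15 s + 3392.
So ω_n = √3392 = 58.2 rad/s and ζ = 82.15/(2·58.2) = 0.705.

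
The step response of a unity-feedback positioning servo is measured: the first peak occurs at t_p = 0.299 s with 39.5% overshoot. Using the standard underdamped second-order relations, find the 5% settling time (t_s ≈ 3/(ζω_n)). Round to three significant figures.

The overshoot fixes ζ = −ln(OS)/√(π²+ln²(OS)) = 0.284.
t_p = π/ω_d ⇒ ω_d = 10.5 rad/s; then ω_n = ω_d/√(1−ζ²) = 11.0 rad/s.
t_s ≈ 3/(ζω_n) = 3/(0.284·11.0) = 0.966 s.

t_s ≈ 0.966 s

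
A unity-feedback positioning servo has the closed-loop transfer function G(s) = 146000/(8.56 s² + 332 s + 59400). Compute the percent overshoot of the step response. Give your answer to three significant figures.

%OS ≈ 47.1%

Dividing through by 8.56: denominator becomes s² + 38.79 s + 6939.
So ω_n = √6939 = 83.3 rad/s and ζ = 38.79/(2·83.3) = 0.233.
Overshoot: exp(−π·0.233/√(1−0.233²)) = 0.471, i.e. 47.1%.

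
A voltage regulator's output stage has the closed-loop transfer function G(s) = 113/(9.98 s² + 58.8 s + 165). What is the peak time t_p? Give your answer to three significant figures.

t_p ≈ 1.12 s

Dividing through by 9.98: denominator becomes s² + 5.892 s + 16.53.
So ω_n = √16.53 = 4.07 rad/s and ζ = 5.892/(2·4.07) = 0.725.
ω_d = 4.07·√(1 − 0.725²) = 2.80 rad/s. t_p = π/ω_d = 1.12 s.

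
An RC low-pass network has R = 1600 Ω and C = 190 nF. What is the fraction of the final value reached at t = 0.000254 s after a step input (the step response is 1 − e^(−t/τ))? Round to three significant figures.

τ = RC = 1600 × 190 nF = 0.000304 s.
y(t)/y_∞ = 1 − e^(−t/τ) = 1 − e^(−0.000254/0.000304) = 1 − e^(−0.836) = 0.566.

y/y_∞ ≈ 0.566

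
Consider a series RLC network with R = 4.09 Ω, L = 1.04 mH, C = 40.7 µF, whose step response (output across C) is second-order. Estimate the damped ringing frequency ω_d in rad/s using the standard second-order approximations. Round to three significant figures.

For a series RLC circuit (capacitor voltage as output), ω_n = 1/√(LC) = 1/√(1.04 mH · 40.7 µF) = 4860 rad/s.
ζ = (R/2)·√(C/L) = (4.09/2)·√(40.7 µF/1.04 mH) = 0.405.
ω_d = ω_n√(1−ζ²) = 4450 rad/s.

ω_d ≈ 4450 rad/s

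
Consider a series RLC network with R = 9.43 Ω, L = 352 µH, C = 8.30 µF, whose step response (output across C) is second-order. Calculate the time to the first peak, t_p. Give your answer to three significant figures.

For a series RLC circuit (capacitor voltage as output), ω_n = 1/√(LC) = 1/√(352 µH · 8.30 µF) = 18500 rad/s.
ζ = (R/2)·√(C/L) = (9.43/2)·√(8.30 µF/352 µH) = 0.724.
ω_d = 18500·√(1 − 0.724²) = 12800 rad/s. t_p = π/ω_d = 0.000246 s.

t_p ≈ 0.000246 s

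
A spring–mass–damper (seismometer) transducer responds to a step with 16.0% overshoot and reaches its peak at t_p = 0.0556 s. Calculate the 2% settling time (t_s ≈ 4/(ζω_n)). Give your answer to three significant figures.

The overshoot fixes ζ = −ln(OS)/√(π²+ln²(OS)) = 0.504.
From t_p = π/ω_d, ω_d = π/0.0556 = 56.5 rad/s, so ω_n = ω_d/√(1−ζ²) = 65.4 rad/s.
t_s ≈ 4/(ζω_n) = 4/(0.504·65.4) = 0.121 s.

t_s ≈ 0.121 s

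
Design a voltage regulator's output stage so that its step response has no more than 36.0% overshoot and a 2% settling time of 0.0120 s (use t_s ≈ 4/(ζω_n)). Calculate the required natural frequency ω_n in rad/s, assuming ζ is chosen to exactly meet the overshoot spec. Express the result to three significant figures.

ω_n ≈ 1080 rad/s

ζ = −ln(OS)/√(π² + (ln OS)²). With OS = 0.360, ln OS = −1.022 and ζ = 1.022/3.304 = 0.309.
From t_s ≈ 4/(ζω_n): ω_n = 4/(ζ·t_s) = 4/(0.309·0.0120) = 1080 rad/s.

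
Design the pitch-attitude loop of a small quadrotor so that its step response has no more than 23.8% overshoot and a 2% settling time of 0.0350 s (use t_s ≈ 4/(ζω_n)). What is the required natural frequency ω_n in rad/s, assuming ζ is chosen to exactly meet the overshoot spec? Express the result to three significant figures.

ζ = −ln(OS)/√(π² + (ln OS)²). With OS = 0.238, ln OS = −1.435 and ζ = 1.435/3.454 = 0.416.
From t_s ≈ 4/(ζω_n): ω_n = 4/(ζ·t_s) = 4/(0.416·0.0350) = 275 rad/s.

ω_n ≈ 275 rad/s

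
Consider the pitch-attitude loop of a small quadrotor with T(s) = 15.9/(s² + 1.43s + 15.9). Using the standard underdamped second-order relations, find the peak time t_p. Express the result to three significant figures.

t_p ≈ 0.801 s

Comparing the denominator to s² + 2ζω_n s + ω_n²: ω_n = √15.9 = 3.99 rad/s, and 2ζω_n = 1.43 so ζ = 1.43/(2·3.99) = 0.179.
The damped frequency ω_d = ω_n√(1−ζ²) = 3.92 rad/s. Then t_p = π/ω_d = 0.801 s.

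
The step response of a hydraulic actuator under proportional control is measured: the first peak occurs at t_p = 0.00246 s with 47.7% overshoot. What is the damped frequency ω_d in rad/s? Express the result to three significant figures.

ω_d ≈ 1280 rad/s

t_p = π/ω_d, so ω_d = π/0.00246 = 1280 rad/s.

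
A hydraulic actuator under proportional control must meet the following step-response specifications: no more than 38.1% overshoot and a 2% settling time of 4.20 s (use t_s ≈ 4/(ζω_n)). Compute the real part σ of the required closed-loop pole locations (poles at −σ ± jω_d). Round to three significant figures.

σ ≈ 0.952

The settling-time spec alone fixes σ = ζω_n = 4/t_s = 4/4.20 = 0.952.
(Overshoot then fixes ζ = 0.294 and hence ω_d = σ·√(1−ζ²)/ζ = 3.10 rad/s.)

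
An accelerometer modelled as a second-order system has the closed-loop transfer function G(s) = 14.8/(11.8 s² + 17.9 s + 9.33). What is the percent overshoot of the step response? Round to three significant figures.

%OS ≈ 0.589%

Dividing through by 11.8: denominator becomes s² + 1.517 s + 0.7907.
So ω_n = √0.7907 = 0.889 rad/s and ζ = 1.517/(2·0.889) = 0.853.
%OS = 100 e^{−πζ/√(1−ζ²)} with ζ = 0.853 gives 0.589%.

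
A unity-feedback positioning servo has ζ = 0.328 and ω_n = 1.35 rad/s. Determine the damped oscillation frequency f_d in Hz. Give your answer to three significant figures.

f_d ≈ 0.203 Hz

ω_d = ω_n√(1−ζ²) = 1.35·√0.892 = 1.28 rad/s.
f_d = ω_d/(2π) = 0.203 Hz.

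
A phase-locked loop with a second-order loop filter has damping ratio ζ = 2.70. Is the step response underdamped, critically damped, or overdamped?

Since ζ = 2.70 > 1, the system is overdamped.

overdamped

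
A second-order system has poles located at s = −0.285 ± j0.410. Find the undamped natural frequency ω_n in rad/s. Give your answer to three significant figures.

|pole| = ω_n = √(0.285² + 0.410²) = 0.499 rad/s; ζ = cos θ = σ/ω_n = 0.571.

ω_n ≈ 0.499 rad/s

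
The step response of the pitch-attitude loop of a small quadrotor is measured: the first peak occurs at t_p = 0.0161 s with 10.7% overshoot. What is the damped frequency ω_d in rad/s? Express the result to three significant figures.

t_p = π/ω_d, so ω_d = π/0.0161 = 195 rad/s.

ω_d ≈ 195 rad/s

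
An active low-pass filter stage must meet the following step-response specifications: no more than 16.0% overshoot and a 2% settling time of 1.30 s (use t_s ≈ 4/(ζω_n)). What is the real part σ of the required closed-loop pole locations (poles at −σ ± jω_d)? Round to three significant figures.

The settling-time spec alone fixes σ = ζω_n = 4/t_s = 4/1.30 = 3.08.
(Overshoot then fixes ζ = 0.504 and hence ω_d = σ·√(1−ζ²)/ζ = 5.27 rad/s.)

σ ≈ 3.08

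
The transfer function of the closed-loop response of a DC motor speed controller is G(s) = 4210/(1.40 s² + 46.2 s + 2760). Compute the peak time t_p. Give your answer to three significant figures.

t_p ≈ 0.0762 s

Dividing through by 1.40: denominator becomes s² + 33.00 s + 1971.
So ω_n = √1971 = 44.4 rad/s and ζ = 33.00/(2·44.4) = 0.372.
The damped frequency ω_d = ω_n√(1−ζ²) = 41.2 rad/s. t_p = π/ω_d = 0.0762 s.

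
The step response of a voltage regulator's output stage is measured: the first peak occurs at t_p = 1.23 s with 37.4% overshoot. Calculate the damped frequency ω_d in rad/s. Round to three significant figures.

t_p = π/ω_d, so ω_d = π/1.23 = 2.55 rad/s.

ω_d ≈ 2.55 rad/s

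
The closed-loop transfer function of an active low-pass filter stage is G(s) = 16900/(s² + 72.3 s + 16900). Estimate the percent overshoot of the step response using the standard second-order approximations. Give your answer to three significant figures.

%OS ≈ 40.3%

ω_n = √16900 = 130 rad/s; ζ = 72.3/(2·130) = 0.278.
%OS = 100 e^{−πζ/√(1−ζ²)} with ζ = 0.278 gives 40.3%.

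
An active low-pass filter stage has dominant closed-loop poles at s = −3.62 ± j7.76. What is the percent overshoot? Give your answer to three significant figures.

%OS ≈ 23.1%

|pole| = ω_n = √(3.62² + 7.76²) = 8.56 rad/s; ζ = cos θ = σ/ω_n = 0.423.
Overshoot: exp(−π·0.423/√(1−0.423²)) = 0.231, i.e. 23.1%.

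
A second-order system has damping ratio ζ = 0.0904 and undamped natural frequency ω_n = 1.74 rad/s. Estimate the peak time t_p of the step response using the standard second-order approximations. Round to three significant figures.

The damped frequency is ω_d = ω_n√(1−ζ²) = 1.74·√(1−0.00817) = 1.73 rad/s.
Peak time t_p = π/ω_d = π/1.73 = 1.81 s.

t_p ≈ 1.81 s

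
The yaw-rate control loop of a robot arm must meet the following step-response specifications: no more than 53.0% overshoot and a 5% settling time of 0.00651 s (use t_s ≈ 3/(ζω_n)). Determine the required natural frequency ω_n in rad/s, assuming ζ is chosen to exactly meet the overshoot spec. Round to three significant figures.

Inverting the overshoot relation: ζ = |ln 0.530|/√(π² + ln²0.530) = 0.198.
From t_s ≈ 3/(ζω_n): ω_n = 3/(ζ·t_s) = 3/(0.198·0.00651) = 2330 rad/s.

ω_n ≈ 2330 rad/s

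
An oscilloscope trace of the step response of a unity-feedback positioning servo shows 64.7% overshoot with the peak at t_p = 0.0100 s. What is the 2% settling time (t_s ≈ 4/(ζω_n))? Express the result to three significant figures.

t_s ≈ 0.0919 s

ζ from %OS: ζ = |ln 0.647|/√(π²+ln²0.647) = 0.137.
From t_p = π/ω_d, ω_d = π/0.0100 = 314 rad/s, so ω_n = ω_d/√(1−ζ²) = 317 rad/s.
t_s ≈ 4/(ζω_n) = 4/(0.137·317) = 0.0919 s.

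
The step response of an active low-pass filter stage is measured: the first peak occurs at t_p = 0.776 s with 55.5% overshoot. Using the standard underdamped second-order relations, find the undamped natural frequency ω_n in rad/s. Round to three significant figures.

ζ from %OS: ζ = |ln 0.555|/√(π²+ln²0.555) = 0.184.
From t_p = π/ω_d, ω_d = π/0.776 = 4.05 rad/s, so ω_n = ω_d/√(1−ζ²) = 4.12 rad/s.

ω_n ≈ 4.12 rad/s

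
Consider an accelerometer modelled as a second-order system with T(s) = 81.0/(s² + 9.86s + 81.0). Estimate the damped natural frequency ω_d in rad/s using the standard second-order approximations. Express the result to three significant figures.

Matching coefficients with s² + 2ζω_n s + ω_n² gives ω_n² = 81.0 ⇒ ω_n = 9.00 rad/s, and ζ = 9.86/(2ω_n) = 0.548.
The damped frequency ω_d = ω_n√(1−ζ²) = 7.53 rad/s.

ω_d ≈ 7.53 rad/s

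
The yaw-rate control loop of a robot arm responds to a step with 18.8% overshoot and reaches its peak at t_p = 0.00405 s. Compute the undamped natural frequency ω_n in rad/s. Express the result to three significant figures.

ω_n ≈ 879 rad/s

The overshoot fixes ζ = −ln(OS)/√(π²+ln²(OS)) = 0.470.
t_p = π/ω_d ⇒ ω_d = 776 rad/s; then ω_n = ω_d/√(1−ζ²) = 879 rad/s.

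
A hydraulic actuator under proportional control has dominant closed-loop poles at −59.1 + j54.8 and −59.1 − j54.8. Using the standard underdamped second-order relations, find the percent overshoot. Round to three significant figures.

|pole| = ω_n = √(59.1² + 54.8²) = 80.6 rad/s; ζ = cos θ = σ/ω_n = 0.733.
Overshoot: exp(−π·0.733/√(1−0.733²)) = 0.0338, i.e. 3.38%.

%OS ≈ 3.38%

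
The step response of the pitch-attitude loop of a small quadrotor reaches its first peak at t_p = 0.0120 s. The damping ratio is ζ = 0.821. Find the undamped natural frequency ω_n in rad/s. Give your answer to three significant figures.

Peak time t_p = π/ω_d, so ω_d = π/t_p = π/0.0120 = 262 rad/s.
ω_n = ω_d/√(1−ζ²) = 262/√0.326 = 459 rad/s.

ω_n ≈ 459 rad/s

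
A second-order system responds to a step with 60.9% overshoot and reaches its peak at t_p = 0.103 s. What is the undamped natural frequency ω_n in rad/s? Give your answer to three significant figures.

ω_n ≈ 30.9 rad/s

The overshoot fixes ζ = −ln(OS)/√(π²+ln²(OS)) = 0.156.
t_p = π/ω_d ⇒ ω_d = 30.5 rad/s; then ω_n = ω_d/√(1−ζ²) = 30.9 rad/s.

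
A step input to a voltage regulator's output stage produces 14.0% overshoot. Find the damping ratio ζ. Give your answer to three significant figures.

ζ ≈ 0.531

From %OS = 100·exp(−πζ/√(1−ζ²)), invert to get ζ = −ln(OS)/√(π² + ln²(OS)) with OS = 0.140.
−ln 0.140 = 1.966, so ζ = 1.966/√(π² + 3.866) = 0.531.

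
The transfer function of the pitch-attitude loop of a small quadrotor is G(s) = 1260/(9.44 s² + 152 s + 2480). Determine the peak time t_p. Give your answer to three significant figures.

t_p ≈ 0.223 s

Dividing through by 9.44: denominator becomes s² + 16.10 s + 262.7.
So ω_n = √262.7 = 16.2 rad/s and ζ = 16.10/(2·16.2) = 0.497.
ω_d = ω_n√(1−ζ²) = 14.1 rad/s. t_p = π/ω_d = 0.223 s.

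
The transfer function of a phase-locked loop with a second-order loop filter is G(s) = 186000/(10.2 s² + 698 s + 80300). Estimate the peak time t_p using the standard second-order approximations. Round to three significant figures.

Dividing through by 10.2: denominator becomes s² + 68.43 s + 7873.
So ω_n = √7873 = 88.7 rad/s and ζ = 68.43/(2·88.7) = 0.386.
ω_d = ω_n√(1−ζ²) = 81.9 rad/s. t_p = π/ω_d = 0.0384 s.

t_p ≈ 0.0384 s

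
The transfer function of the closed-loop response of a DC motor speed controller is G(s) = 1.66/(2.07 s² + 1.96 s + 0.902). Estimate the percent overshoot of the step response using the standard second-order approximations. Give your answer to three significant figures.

%OS ≈ 3.94%

Dividing through by 2.07: denominator becomes s² + 0.9469 s + 0.4357.
So ω_n = √0.4357 = 0.660 rad/s and ζ = 0.9469/(2·0.660) = 0.717.
Overshoot: exp(−π·0.717/√(1−0.717²)) = 0.0394, i.e. 3.94%.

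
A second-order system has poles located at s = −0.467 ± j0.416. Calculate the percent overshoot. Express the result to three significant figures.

The poles are at −σ ± jω_d with σ = 0.467 and ω_d = 0.416, so ω_n = √(σ²+ω_d²) = 0.625 rad/s and ζ = σ/ω_n = 0.747.
Overshoot: exp(−π·0.747/√(1−0.747²)) = 0.0294, i.e. 2.94%.

%OS ≈ 2.94%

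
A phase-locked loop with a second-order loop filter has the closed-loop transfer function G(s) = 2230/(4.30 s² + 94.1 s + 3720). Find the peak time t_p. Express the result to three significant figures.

Dividing through by 4.30: denominator becomes s² + 21.88 s + 865.1.
So ω_n = √865.1 = 29.4 rad/s and ζ = 21.88/(2·29.4) = 0.372.
The damped frequency ω_d = ω_n√(1−ζ²) = 27.3 rad/s. t_p = π/ω_d = 0.115 s.

t_p ≈ 0.115 s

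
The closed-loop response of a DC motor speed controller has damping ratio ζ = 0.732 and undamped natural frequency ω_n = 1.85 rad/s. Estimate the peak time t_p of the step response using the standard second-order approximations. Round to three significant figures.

The damped frequency is ω_d = ω_n√(1−ζ²) = 1.85·√(1−0.536) = 1.26 rad/s.
Peak time t_p = π/ω_d = π/1.26 = 2.49 s.

t_p ≈ 2.49 s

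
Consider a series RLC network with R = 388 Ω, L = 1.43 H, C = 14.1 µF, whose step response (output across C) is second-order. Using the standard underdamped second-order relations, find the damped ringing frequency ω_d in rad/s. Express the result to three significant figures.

ω_d ≈ 177 rad/s

For a series RLC circuit (capacitor voltage as output), ω_n = 1/√(LC) = 1/√(1.43 H · 14.1 µF) = 223 rad/s.
ζ = (R/2)·√(C/L) = (388/2)·√(14.1 µF/1.43 H) = 0.609.
The damped frequency ω_d = ω_n√(1−ζ²) = 177 rad/s.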